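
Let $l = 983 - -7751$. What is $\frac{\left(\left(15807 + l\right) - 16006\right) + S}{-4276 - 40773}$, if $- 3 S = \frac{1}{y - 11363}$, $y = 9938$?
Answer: $- \frac{36487126}{192584475} \approx -0.18946$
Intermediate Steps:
$l = 8734$ ($l = 983 + 7751 = 8734$)
$S = \frac{1}{4275}$ ($S = - \frac{1}{3 \left(9938 - 11363\right)} = - \frac{1}{3 \left(-1425\right)} = \left(- \frac{1}{3}\right) \left(- \frac{1}{1425}\right) = \frac{1}{4275} \approx 0.00023392$)
$\frac{\left(\left(15807 + l\right) - 16006\right) + S}{-4276 - 40773} = \frac{\left(\left(15807 + 8734\right) - 16006\right) + \frac{1}{4275}}{-4276 - 40773} = \frac{\left(24541 - 16006\right) + \frac{1}{4275}}{-45049} = \left(8535 + \frac{1}{4275}\right) \left(- \frac{1}{45049}\right) = \frac{36487126}{4275} \left(- \frac{1}{45049}\right) = - \frac{36487126}{192584475}$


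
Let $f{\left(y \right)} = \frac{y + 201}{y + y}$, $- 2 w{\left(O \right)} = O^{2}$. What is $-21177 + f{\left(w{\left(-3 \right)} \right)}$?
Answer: $- \frac{127193}{6} \approx -21199.0$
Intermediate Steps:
$w{\left(O \right)} = - \frac{O^{2}}{2}$
$f{\left(y \right)} = \frac{201 + y}{2 y}$
$-21177 + f{\left(w{\left(-3 \right)} \right)} = -21177 + \frac{201 - \frac{\left(-3\right)^{2}}{2}}{2 \left(- \frac{\left(-3\right)^{2}}{2}\right)} = -21177 + \frac{201 - \frac{9}{2}}{2 \left(\left(- \frac{1}{2}\right) 9\right)} = -21177 + \frac{201 - \frac{9}{2}}{2 \left(- \frac{9}{2}\right)} = -21177 + \frac{1}{2} \left(- \frac{2}{9}\right) \frac{393}{2} = -21177 - \frac{131}{6} = - \frac{127193}{6}$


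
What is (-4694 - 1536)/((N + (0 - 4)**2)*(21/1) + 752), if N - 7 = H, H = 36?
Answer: -6230/1991 ≈ -3.1291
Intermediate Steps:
N = 43 (N = 7 + 36 = 43)
(-4694 - 1536)/((N + (0 - 4)**2)*(21/1) + 752) = (-4694 - 1536)/((43 + (0 - 4)**2)*(21/1) + 752) = -6230/((43 + (-4)**2)*(21*1) + 752) = -6230/((43 + 16)*21 + 752) = -6230/(59*21 + 752) = -6230/(1239 + 752) = -6230/1991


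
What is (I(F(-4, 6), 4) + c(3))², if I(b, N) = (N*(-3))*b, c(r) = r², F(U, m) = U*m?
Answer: 88209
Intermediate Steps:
I(b, N) = -3*N*b (I(b, N) = (-3*N)*b = -3*N*b)
(I(F(-4, 6), 4) + c(3))² = (-3*4*(-4*6) + 3²)² = (-3*4*(-24) + 9)² = (288 + 9)² = 297² = 88209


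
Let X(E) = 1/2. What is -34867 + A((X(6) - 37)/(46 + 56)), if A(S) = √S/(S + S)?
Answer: -34867 - I*√3723/73 ≈ -34867.0 - 0.83584*I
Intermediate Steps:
X(E) = ½
A(S) = 1/(2*√S) (A(S) = √S/((2*S)) = (1/(2*S))*√S = 1/(2*√S))
-34867 + A((X(6) - 37)/(46 + 56)) = -34867 + 1/(2*√((½ - 37)/(46 + 56))) = -34867 + 1/(2*√(-73/2/102)) = -34867 + 1/(2*√(-73/2*1/102)) = -34867 + 1/(2*√(-73/204)) = -34867 + (-2*I*√3723/73)/2 = -34867 - I*√3723/73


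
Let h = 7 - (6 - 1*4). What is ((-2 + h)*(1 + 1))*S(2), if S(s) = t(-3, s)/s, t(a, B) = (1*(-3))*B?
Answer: -18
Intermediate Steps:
t(a, B) = -3*B
h = 5 (h = 7 - (6 - 4) = 7 - 1*2 = 7 - 2 = 5)
S(s) = -3 (S(s) = (-3*s)/s = -3)
((-2 + h)*(1 + 1))*S(2) = ((-2 + 5)*(1 + 1))*(-3) = (3*2)*(-3) = 6*(-3) = -18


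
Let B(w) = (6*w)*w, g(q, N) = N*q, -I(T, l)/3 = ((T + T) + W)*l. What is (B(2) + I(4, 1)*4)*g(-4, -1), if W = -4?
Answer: -96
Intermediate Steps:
I(T, l) = -3*l*(-4 + 2*T) (I(T, l) = -3*((T + T) - 4)*l = -3*(2*T - 4)*l = -3*(-4 + 2*T)*l = -3*l*(-4 + 2*T))
B(w) = 6*w**2
(B(2) + I(4, 1)*4)*g(-4, -1) = (6*2**2 + (6*1*(2 - 1*4))*4)*(-1*(-4)) = (6*4 + (6*1*(2 - 4))*4)*4 = (24 + (6*1*(-2))*4)*4 = (24 - 12*4)*4 = (24 - 48)*4 = -24*4 = -96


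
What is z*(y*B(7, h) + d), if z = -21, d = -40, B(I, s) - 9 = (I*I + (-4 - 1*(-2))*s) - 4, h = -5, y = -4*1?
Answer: 6216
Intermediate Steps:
y = -4
B(I, s) = 5 + I**2 - 2*s (B(I, s) = 9 + ((I*I + (-4 - 1*(-2))*s) - 4) = 9 + ((I**2 + (-4 + 2)*s) - 4) = 9 + ((I**2 - 2*s) - 4) = 9 + (-4 + I**2 - 2*s) = 5 + I**2 - 2*s)
z*(y*B(7, h) + d) = -21*(-4*(5 + 7**2 - 2*(-5)) - 40) = -21*(-4*(5 + 49 + 10) - 40) = -21*(-4*64 - 40) = -21*(-256 - 40) = -21*(-296) = 6216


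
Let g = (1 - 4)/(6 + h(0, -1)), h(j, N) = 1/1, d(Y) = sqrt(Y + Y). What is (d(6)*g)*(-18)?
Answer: 108*sqrt(3)/7 ≈ 26.723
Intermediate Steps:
d(Y) = sqrt(2)*sqrt(Y) (d(Y) = sqrt(2*Y) = sqrt(2)*sqrt(Y))
h(j, N) = 1 (h(j, N) = 1*1 = 1)
g = -3/7 (g = (1 - 4)/(6 + 1) = -3/7 ≈ -0.42857)
(d(6)*g)*(-18) = ((sqrt(2)*sqrt(6))*(-3/7))*(-18) = ((2*sqrt(3))*(-3/7))*(-18) = -6*sqrt(3)/7*(-18) = 108*sqrt(3)/7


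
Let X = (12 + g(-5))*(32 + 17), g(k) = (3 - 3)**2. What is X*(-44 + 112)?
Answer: 39984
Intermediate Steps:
g(k) = 0 (g(k) = 0**2 = 0)
X = 588 (X = (12 + 0)*(32 + 17) = 12*49 = 588)
X*(-44 + 112) = 588*(-44 + 112) = 588*68 = 39984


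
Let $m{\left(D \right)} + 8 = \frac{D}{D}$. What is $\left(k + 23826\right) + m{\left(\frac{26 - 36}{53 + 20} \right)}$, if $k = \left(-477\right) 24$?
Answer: $12371$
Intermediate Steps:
$k = -11448$
$m{\left(D \right)} = -7$ ($m{\left(D \right)} = -8 + \frac{D}{D} = -8 + 1 = -7$)
$\left(k + 23826\right) + m{\left(\frac{26 - 36}{53 + 20} \right)} = \left(-11448 + 23826\right) - 7 = 12378 - 7 = 12371$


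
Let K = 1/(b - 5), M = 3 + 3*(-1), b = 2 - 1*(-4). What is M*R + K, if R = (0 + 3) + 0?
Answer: 1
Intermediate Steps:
b = 6 (b = 2 + 4 = 6)
M = 0 (M = 3 - 3 = 0)
K = 1 (K = 1/(6 - 5) = 1/1 = 1)
R = 3 (R = 3 + 0 = 3)
M*R + K = 0*3 + 1 = 0 + 1 = 1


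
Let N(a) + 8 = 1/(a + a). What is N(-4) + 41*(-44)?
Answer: -14497/8 ≈ -1812.1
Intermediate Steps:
N(a) = -8 + 1/(2*a) (N(a) = -8 + 1/(a + a) = -8 + 1/(2*a))
N(-4) + 41*(-44) = (-8 + (1/2)/(-4)) + 41*(-44) = (-8 + (1/2)*(-1/4)) - 1804 = (-8 - 1/8) - 1804 = -65/8 - 1804 = -14497/8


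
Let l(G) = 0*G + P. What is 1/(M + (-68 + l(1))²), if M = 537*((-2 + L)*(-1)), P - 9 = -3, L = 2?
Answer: 1/3844 ≈ 0.00026015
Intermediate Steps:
P = 6 (P = 9 - 3 = 6)
l(G) = 6 (l(G) = 0*G + 6 = 0 + 6 = 6)
M = 0 (M = 537*((-2 + 2)*(-1)) = 537*(0*(-1)) = 537*0 = 0)
1/(M + (-68 + l(1))²) = 1/(0 + (-68 + 6)²) = 1/(0 + (-62)²) = 1/(0 + 3844) = 1/3844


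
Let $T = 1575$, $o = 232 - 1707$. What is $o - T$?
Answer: $-3050$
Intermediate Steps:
$o = -1475$
$o - T = -1475 - 1575 = -3050$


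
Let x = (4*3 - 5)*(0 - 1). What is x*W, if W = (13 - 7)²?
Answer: -252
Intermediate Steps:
x = -7 (x = (12 - 5)*(-1) = 7*(-1) = -7)
W = 36 (W = 6² = 36)
x*W = -7*36 = -252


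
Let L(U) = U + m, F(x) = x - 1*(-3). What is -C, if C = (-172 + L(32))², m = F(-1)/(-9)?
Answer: -1592644/81 ≈ -19662.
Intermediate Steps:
F(x) = 3 + x (F(x) = x + 3 = 3 + x)
m = -2/9 (m = (3 - 1)/(-9) = 2*(-⅑) = -2/9 ≈ -0.22222)
L(U) = -2/9 + U (L(U) = U - 2/9 = -2/9 + U)
C = 1592644/81 (C = (-172 + (-2/9 + 32))² = (-172 + 286/9)² = (-1262/9)² = 1592644/81 ≈ 19662.)
-C = -1*1592644/81 = -1592644/81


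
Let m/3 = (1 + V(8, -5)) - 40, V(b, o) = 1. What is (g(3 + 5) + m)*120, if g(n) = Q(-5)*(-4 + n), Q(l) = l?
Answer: -16080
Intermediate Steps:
g(n) = 20 - 5*n (g(n) = -5*(-4 + n) = 20 - 5*n)
m = -114 (m = 3*((1 + 1) - 40) = 3*(2 - 40) = 3*(-38) = -114)
(g(3 + 5) + m)*120 = ((20 - 5*(3 + 5)) - 114)*120 = ((20 - 5*8) - 114)*120 = ((20 - 40) - 114)*120 = (-20 - 114)*120 = -134*120 = -16080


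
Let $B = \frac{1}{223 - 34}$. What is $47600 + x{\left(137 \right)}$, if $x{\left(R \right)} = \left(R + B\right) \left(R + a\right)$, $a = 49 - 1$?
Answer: $\frac{13786790}{189} \approx 72946.0$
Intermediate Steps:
$a = 48$
$B = \frac{1}{189} \approx 0.005291$
$x{\left(R \right)} = \left(48 + R\right) \left(\frac{1}{189} + R\right)$ ($x{\left(R \right)} = \left(R + \frac{1}{189}\right) \left(R + 48\right) = \left(\frac{1}{189} + R\right) \left(48 + R\right) = \left(48 + R\right) \left(\frac{1}{189} + R\right)$)
$47600 + x{\left(137 \right)} = 47600 + \left(\frac{16}{63} + 137^{2} + \frac{9073}{189} \cdot 137\right) = 47600 + \left(\frac{16}{63} + 18769 + \frac{1243001}{189}\right) = 47600 + \frac{4790390}{189} = \frac{13786790}{189}$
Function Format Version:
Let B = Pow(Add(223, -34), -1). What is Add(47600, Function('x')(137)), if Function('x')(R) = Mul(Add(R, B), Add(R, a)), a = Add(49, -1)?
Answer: Rational(13786790, 189) ≈ 72946.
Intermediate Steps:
a = 48
B = Rational(1, 189) (B = Pow(189, -1) = Rational(1, 189) ≈ 0.0052910)
Function('x')(R) = Mul(Add(48, R), Add(Rational(1, 189), R)) (Function('x')(R) = Mul(Add(R, Rational(1, 189)), Add(R, 48)) = Mul(Add(Rational(1, 189), R), Add(48, R)) = Mul(Add(48, R), Add(Rational(1, 189), R)))
Add(47600, Function('x')(137)) = Add(47600, Add(Rational(16, 63), Pow(137, 2), Mul(Rational(9073, 189), 137))) = Add(47600, Add(Rational(16, 63), 18769, Rational(1243001, 189))) = Add(47600, Rational(4790390, 189)) = Rational(13786790, 189)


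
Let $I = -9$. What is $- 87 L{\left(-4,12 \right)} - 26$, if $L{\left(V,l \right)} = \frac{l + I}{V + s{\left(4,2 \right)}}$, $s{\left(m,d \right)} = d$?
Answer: $\frac{209}{2} \approx 104.5$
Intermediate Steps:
$L{\left(V,l \right)} = \frac{-9 + l}{2 + V}$ ($L{\left(V,l \right)} = \frac{l - 9}{V + 2} = \frac{-9 + l}{2 + V}$)
$- 87 L{\left(-4,12 \right)} - 26 = - 87 \frac{-9 + 12}{2 - 4} - 26 = - 87 \frac{1}{-2} \cdot 3 - 26 = - 87 \left(\left(- \frac{1}{2}\right) 3\right) - 26 = \left(-87\right) \left(- \frac{3}{2}\right) - 26 = \frac{261}{2} - 26 = \frac{209}{2}$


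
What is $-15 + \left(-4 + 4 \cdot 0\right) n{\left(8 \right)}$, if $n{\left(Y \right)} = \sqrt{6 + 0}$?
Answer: $-15 - 4 \sqrt{6} \approx -24.798$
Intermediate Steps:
$n{\left(Y \right)} = \sqrt{6}$
$-15 + \left(-4 + 4 \cdot 0\right) n{\left(8 \right)} = -15 + \left(-4 + 4 \cdot 0\right) \sqrt{6} = -15 + \left(-4 + 0\right) \sqrt{6} = -15 - 4 \sqrt{6}$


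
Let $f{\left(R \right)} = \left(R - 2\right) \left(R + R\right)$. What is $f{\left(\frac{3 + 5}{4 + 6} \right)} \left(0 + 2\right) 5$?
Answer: $- \frac{96}{5} \approx -19.2$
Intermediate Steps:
$f{\left(R \right)} = 2 R \left(-2 + R\right)$ ($f{\left(R \right)} = \left(-2 + R\right) 2 R = 2 R \left(-2 + R\right)$)
$f{\left(\frac{3 + 5}{4 + 6} \right)} \left(0 + 2\right) 5 = 2 \frac{3 + 5}{4 + 6} \left(-2 + \frac{3 + 5}{4 + 6}\right) \left(0 + 2\right) 5 = 2 \cdot \frac{8}{10} \left(-2 + \frac{8}{10}\right) 2 \cdot 5 = 2 \cdot 8 \cdot \frac{1}{10} \left(-2 + 8 \cdot \frac{1}{10}\right) 2 \cdot 5 = 2 \cdot \frac{4}{5} \left(-2 + \frac{4}{5}\right) 2 \cdot 5 = 2 \cdot \frac{4}{5} \left(- \frac{6}{5}\right) 2 \cdot 5 = \left(- \frac{48}{25}\right) 2 \cdot 5 = \left(- \frac{96}{25}\right) 5 = - \frac{96}{5}$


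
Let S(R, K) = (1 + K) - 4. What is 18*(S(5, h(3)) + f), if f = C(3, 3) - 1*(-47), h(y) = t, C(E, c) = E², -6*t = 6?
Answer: 936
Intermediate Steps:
t = -1 (t = -⅙*6 = -1)
h(y) = -1
f = 56 (f = 3² - 1*(-47) = 9 + 47 = 56)
S(R, K) = -3 + K
18*(S(5, h(3)) + f) = 18*((-3 - 1) + 56) = 18*(-4 + 56) = 18*52 = 936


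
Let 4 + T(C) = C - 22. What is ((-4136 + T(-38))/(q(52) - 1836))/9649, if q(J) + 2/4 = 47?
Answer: 2800/11511257 ≈ 0.00024324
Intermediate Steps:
q(J) = 93/2 (q(J) = -1/2 + 47 = 93/2)
T(C) = -26 + C (T(C) = -4 + (C - 22) = -4 + (-22 + C) = -26 + C)
((-4136 + T(-38))/(q(52) - 1836))/9649 = ((-4136 + (-26 - 38))/(93/2 - 1836))/9649 = ((-4136 - 64)/(-3579/2))*(1/9649) = -4200*(-2/3579)*(1/9649) = (2800/1193)*(1/9649) = 2800/11511257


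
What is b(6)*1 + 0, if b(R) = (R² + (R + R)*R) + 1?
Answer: 109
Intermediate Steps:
b(R) = 1 + 3*R² (b(R) = (R² + (2*R)*R) + 1 = (R² + 2*R²) + 1 = 3*R² + 1 = 1 + 3*R²)
b(6)*1 + 0 = (1 + 3*6²)*1 + 0 = (1 + 3*36)*1 + 0 = (1 + 108)*1 + 0 = 109*1 + 0 = 109 + 0 = 109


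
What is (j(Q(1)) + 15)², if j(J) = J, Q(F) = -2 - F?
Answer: 144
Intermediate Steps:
(j(Q(1)) + 15)² = ((-2 - 1*1) + 15)² = ((-2 - 1) + 15)² = (-3 + 15)² = 12² = 144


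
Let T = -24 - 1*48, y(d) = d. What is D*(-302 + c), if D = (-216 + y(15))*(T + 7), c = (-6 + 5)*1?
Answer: -3958695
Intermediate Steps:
c = -1 (c = -1*1 = -1)
T = -72 (T = -24 - 48 = -72)
D = 13065 (D = (-216 + 15)*(-72 + 7) = -201*(-65) = 13065)
D*(-302 + c) = 13065*(-302 - 1) = 13065*(-303) = -3958695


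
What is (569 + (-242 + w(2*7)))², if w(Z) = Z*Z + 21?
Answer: 295936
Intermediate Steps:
w(Z) = 21 + Z² (w(Z) = Z² + 21 = 21 + Z²)
(569 + (-242 + w(2*7)))² = (569 + (-242 + (21 + (2*7)²)))² = (569 + (-242 + (21 + 14²)))² = (569 + (-242 + (21 + 196)))² = (569 + (-242 + 217))² = (569 - 25)² = 544² = 295936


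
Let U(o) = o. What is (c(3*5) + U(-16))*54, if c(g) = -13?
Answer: -1566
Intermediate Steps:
(c(3*5) + U(-16))*54 = (-13 - 16)*54 = -29*54 = -1566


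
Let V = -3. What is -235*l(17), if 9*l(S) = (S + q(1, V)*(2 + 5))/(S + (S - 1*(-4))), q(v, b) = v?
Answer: -940/57 ≈ -16.491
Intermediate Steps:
l(S) = (7 + S)/(9*(4 + 2*S)) (l(S) = ((S + 1*(2 + 5))/(S + (S - 1*(-4))))/9 = ((S + 1*7)/(S + (S + 4)))/9 = ((S + 7)/(S + (4 + S)))/9 = ((7 + S)/(4 + 2*S))/9 = (7 + S)/(9*(4 + 2*S)))
-235*l(17) = -235*(7 + 17)/(18*(2 + 17)) = -235*24/(18*19) = -235*4/57 = -940/57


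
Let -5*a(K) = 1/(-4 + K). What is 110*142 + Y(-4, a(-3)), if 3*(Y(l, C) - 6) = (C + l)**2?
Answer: 57444871/3675 ≈ 15631.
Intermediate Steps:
a(K) = -1/(5*(-4 + K))
Y(l, C) = 6 + (C + l)**2/3
110*142 + Y(-4, a(-3)) = 110*142 + (6 + (-1/(-20 + 5*(-3)) - 4)**2/3) = 15620 + (6 + (-1/(-20 - 15) - 4)**2/3) = 15620 + (6 + (-1/(-35) - 4)**2/3) = 15620 + (6 + (-1*(-1/35) - 4)**2/3) = 15620 + (6 + (1/35 - 4)**2/3) = 15620 + (6 + (-139/35)**2/3) = 15620 + (6 + (1/3)*(19321/1225)) = 15620 + (6 + 19321/3675) = 15620 + 41371/3675 = 57444871/3675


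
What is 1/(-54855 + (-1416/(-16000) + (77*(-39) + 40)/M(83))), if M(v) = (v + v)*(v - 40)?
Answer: -7138000/391557321287 ≈ -1.8230e-5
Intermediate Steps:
M(v) = 2*v*(-40 + v) (M(v) = (2*v)*(-40 + v) = 2*v*(-40 + v))
1/(-54855 + (-1416/(-16000) + (77*(-39) + 40)/M(83))) = 1/(-54855 + (-1416/(-16000) + (77*(-39) + 40)/((2*83*(-40 + 83))))) = 1/(-54855 + (-1416*(-1/16000) + (-3003 + 40)/((2*83*43)))) = 1/(-54855 + (177/2000 - 2963/7138)) = 1/(-54855 - 2331287/7138000) = 1/(-391557321287/7138000) = -7138000/391557321287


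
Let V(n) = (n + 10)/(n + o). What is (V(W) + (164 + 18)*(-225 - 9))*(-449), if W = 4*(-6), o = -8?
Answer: 305949049/16 ≈ 1.9122e+7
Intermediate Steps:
W = -24
V(n) = (10 + n)/(-8 + n) (V(n) = (n + 10)/(n - 8) = (10 + n)/(-8 + n))
(V(W) + (164 + 18)*(-225 - 9))*(-449) = ((10 - 24)/(-8 - 24) + (164 + 18)*(-225 - 9))*(-449) = (-14/(-32) + 182*(-234))*(-449) = (-1/32*(-14) - 42588)*(-449) = (7/16 - 42588)*(-449) = -681401/16*(-449) = 305949049/16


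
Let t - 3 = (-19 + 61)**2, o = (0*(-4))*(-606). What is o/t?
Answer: 0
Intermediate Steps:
o = 0 (o = 0*(-606) = 0)
t = 1767 (t = 3 + (-19 + 61)**2 = 3 + 42**2 = 3 + 1764 = 1767)
o/t = 0/1767 = 0*(1/1767) = 0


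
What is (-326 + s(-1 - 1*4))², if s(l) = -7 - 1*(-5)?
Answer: 107584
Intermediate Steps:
s(l) = -2 (s(l) = -7 + 5 = -2)
(-326 + s(-1 - 1*4))² = (-326 - 2)² = (-328)² = 107584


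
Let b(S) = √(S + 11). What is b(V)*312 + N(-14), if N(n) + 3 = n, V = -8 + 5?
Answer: -17 + 624*√2 ≈ 865.47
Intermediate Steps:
V = -3
N(n) = -3 + n
b(S) = √(11 + S)
b(V)*312 + N(-14) = √(11 - 3)*312 + (-3 - 14) = √8*312 - 17 = (2*√2)*312 - 17 = 624*√2 - 17 = -17 + 624*√2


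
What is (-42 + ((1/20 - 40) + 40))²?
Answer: 703921/400 ≈ 1759.8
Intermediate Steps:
(-42 + ((1/20 - 40) + 40))² = (-42 + (-799/20 + 40))² = (-42 + 1/20)² = (-839/20)² = 703921/400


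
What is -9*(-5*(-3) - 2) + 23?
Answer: -94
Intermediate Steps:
-9*(-5*(-3) - 2) + 23 = -9*(15 - 2) + 23 = -9*13 + 23 = -117 + 23 = -94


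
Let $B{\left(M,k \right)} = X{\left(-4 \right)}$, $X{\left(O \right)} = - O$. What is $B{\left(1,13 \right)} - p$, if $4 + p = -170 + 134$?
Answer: $44$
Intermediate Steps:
$p = -40$ ($p = -4 + \left(-170 + 134\right) = -4 - 36 = -40$)
$B{\left(M,k \right)} = 4$ ($B{\left(M,k \right)} = \left(-1\right) \left(-4\right) = 4$)
$B{\left(1,13 \right)} - p = 4 - -40 = 4 + 40 = 44$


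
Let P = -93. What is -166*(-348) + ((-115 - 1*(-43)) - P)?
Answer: 57789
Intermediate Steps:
-166*(-348) + ((-115 - 1*(-43)) - P) = -166*(-348) + ((-115 - 1*(-43)) - 1*(-93)) = 57768 + ((-115 + 43) + 93) = 57768 + (-72 + 93) = 57768 + 21 = 57789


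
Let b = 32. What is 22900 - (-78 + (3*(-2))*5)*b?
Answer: 26356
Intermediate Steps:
22900 - (-78 + (3*(-2))*5)*b = 22900 - (-78 + (3*(-2))*5)*32 = 22900 - (-78 - 6*5)*32 = 22900 - (-78 - 30)*32 = 22900 - (-108)*32 = 22900 - 1*(-3456) = 22900 + 3456 = 26356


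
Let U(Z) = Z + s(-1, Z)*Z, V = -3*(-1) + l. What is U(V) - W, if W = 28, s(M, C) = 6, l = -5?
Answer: -42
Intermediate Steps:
V = -2 (V = -3*(-1) - 5 = 3 - 5 = -2)
U(Z) = 7*Z (U(Z) = Z + 6*Z = 7*Z)
U(V) - W = 7*(-2) - 1*28 = -14 - 28 = -42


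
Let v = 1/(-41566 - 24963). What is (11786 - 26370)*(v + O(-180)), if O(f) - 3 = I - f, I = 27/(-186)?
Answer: -5499912326612/2062399 ≈ -2.6668e+6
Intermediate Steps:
v = -1/66529 (v = 1/(-66529) = -1/66529 ≈ -1.5031e-5)
I = -9/62 (I = 27*(-1/186) = -9/62 ≈ -0.14516)
O(f) = 177/62 - f (O(f) = 3 + (-9/62 - f) = 177/62 - f)
(11786 - 26370)*(v + O(-180)) = (11786 - 26370)*(-1/66529 + (177/62 - 1*(-180))) = -14584*(-1/66529 + (177/62 + 180)) = -14584*(-1/66529 + 11337/62) = -14584*754239211/4124798 = -5499912326612/2062399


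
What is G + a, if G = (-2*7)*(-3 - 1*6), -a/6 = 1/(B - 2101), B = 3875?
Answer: 111759/887 ≈ 126.00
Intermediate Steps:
a = -3/887 (a = -6/(3875 - 2101) = -6/1774 = -6*1/1774 = -3/887 ≈ -0.0033822)
G = 126 (G = -14*(-3 - 6) = -14*(-9) = 126)
G + a = 126 - 3/887 = 111759/887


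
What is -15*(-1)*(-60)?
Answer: -900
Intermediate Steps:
-15*(-1)*(-60) = 15*(-60) = -900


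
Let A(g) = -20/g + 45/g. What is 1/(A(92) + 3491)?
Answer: 92/321197 ≈ 0.00028643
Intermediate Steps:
A(g) = 25/g
1/(A(92) + 3491) = 1/(25/92 + 3491) = 1/(321197/92) = 92/321197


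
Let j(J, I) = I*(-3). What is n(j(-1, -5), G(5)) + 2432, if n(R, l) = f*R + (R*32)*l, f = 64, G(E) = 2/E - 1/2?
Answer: 3344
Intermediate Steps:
j(J, I) = -3*I
G(E) = -1/2 + 2/E (G(E) = 2/E - 1*1/2 = 2/E - 1/2 = -1/2 + 2/E)
n(R, l) = 64*R + 32*R*l (n(R, l) = 64*R + (R*32)*l = 64*R + (32*R)*l = 64*R + 32*R*l)
n(j(-1, -5), G(5)) + 2432 = 32*(-3*(-5))*(2 + (1/2)*(4 - 1*5)/5) + 2432 = 32*15*(2 + (1/2)*(1/5)*(4 - 5)) + 2432 = 32*15*(2 + (1/2)*(1/5)*(-1)) + 2432 = 32*15*(2 - 1/10) + 2432 = 32*15*(19/10) + 2432 = 912 + 2432 = 3344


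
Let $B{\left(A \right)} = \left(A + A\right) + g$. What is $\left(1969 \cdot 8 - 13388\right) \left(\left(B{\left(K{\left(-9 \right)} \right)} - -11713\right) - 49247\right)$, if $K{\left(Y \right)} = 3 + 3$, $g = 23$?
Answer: $-88647636$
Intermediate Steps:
$K{\left(Y \right)} = 6$
$B{\left(A \right)} = 23 + 2 A$ ($B{\left(A \right)} = \left(A + A\right) + 23 = 2 A + 23 = 23 + 2 A$)
$\left(1969 \cdot 8 - 13388\right) \left(\left(B{\left(K{\left(-9 \right)} \right)} - -11713\right) - 49247\right) = \left(1969 \cdot 8 - 13388\right) \left(\left(\left(23 + 2 \cdot 6\right) - -11713\right) - 49247\right) = \left(15752 - 13388\right) \left(\left(\left(23 + 12\right) + 11713\right) - 49247\right) = 2364 \left(\left(35 + 11713\right) - 49247\right) = 2364 \left(11748 - 49247\right) = 2364 \left(-37499\right) = -88647636$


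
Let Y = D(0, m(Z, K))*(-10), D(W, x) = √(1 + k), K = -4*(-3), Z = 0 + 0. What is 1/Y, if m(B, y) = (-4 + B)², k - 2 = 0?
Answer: -√3/30 ≈ -0.057735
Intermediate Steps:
k = 2 (k = 2 + 0 = 2)
Z = 0
K = 12
D(W, x) = √3 (D(W, x) = √(1 + 2) = √3)
Y = -10*√3 (Y = √3*(-10) = -10*√3 ≈ -17.320)
1/Y = 1/(-10*√3) = -√3/30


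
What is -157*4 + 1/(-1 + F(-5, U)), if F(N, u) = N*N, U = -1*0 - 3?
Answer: -15071/24 ≈ -627.96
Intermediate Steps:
U = -3 (U = 0 - 3 = -3)
F(N, u) = N²
-157*4 + 1/(-1 + F(-5, U)) = -157*4 + 1/(-1 + (-5)²) = -628 + 1/(-1 + 25) = -628 + 1/24 = -15071/24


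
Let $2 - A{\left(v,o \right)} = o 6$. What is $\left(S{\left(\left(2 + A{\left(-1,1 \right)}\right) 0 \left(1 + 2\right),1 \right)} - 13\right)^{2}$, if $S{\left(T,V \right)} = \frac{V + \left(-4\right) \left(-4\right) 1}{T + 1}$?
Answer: $16$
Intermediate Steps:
$A{\left(v,o \right)} = 2 - 6 o$ ($A{\left(v,o \right)} = 2 - o 6 = 2 - 6 o$)
$S{\left(T,V \right)} = \frac{16 + V}{1 + T}$ ($S{\left(T,V \right)} = \frac{V + 16 \cdot 1}{1 + T} = \frac{V + 16}{1 + T} = \frac{16 + V}{1 + T}$)
$\left(S{\left(\left(2 + A{\left(-1,1 \right)}\right) 0 \left(1 + 2\right),1 \right)} - 13\right)^{2} = \left(\frac{16 + 1}{1 + \left(2 + \left(2 - 6\right)\right) 0 \left(1 + 2\right)} - 13\right)^{2} = \left(\frac{1}{1 + \left(2 + \left(2 - 6\right)\right) 0 \cdot 3} \cdot 17 - 13\right)^{2} = \left(\frac{1}{1 + \left(2 - 4\right) 0} \cdot 17 - 13\right)^{2} = \left(\frac{1}{1 - 0} \cdot 17 - 13\right)^{2} = \left(\frac{1}{1 + 0} \cdot 17 - 13\right)^{2} = \left(1^{-1} \cdot 17 - 13\right)^{2} = \left(1 \cdot 17 - 13\right)^{2} = \left(17 - 13\right)^{2} = 4^{2} = 16$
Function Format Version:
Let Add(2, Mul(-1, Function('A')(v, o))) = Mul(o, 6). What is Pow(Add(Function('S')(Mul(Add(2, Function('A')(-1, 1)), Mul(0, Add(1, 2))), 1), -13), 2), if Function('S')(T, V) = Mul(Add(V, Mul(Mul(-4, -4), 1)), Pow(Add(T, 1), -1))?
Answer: 16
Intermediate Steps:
Function('A')(v, o) = Add(2, Mul(-6, o)) (Function('A')(v, o) = Add(2, Mul(-1, Mul(o, 6))) = Add(2, Mul(-1, Mul(6, o))) = Add(2, Mul(-6, o)))
Function('S')(T, V) = Mul(Pow(Add(1, T), -1), Add(16, V)) (Function('S')(T, V) = Mul(Add(V, Mul(16, 1)), Pow(Add(1, T), -1)) = Mul(Add(V, 16), Pow(Add(1, T), -1)) = Mul(Add(16, V), Pow(Add(1, T), -1)) = Mul(Pow(Add(1, T), -1), Add(16, V)))
Pow(Add(Function('S')(Mul(Add(2, Function('A')(-1, 1)), Mul(0, Add(1, 2))), 1), -13), 2) = Pow(Add(Mul(Pow(Add(1, Mul(Add(2, Add(2, Mul(-6, 1))), Mul(0, Add(1, 2)))), -1), Add(16, 1)), -13), 2) = Pow(Add(Mul(Pow(Add(1, Mul(Add(2, Add(2, -6)), Mul(0, 3))), -1), 17), -13), 2) = Pow(Add(Mul(Pow(Add(1, Mul(Add(2, -4), 0)), -1), 17), -13), 2) = Pow(Add(Mul(Pow(Add(1, Mul(-2, 0)), -1), 17), -13), 2) = Pow(Add(Mul(Pow(Add(1, 0), -1), 17), -13), 2) = Pow(Add(Mul(Pow(1, -1), 17), -13), 2) = Pow(Add(Mul(1, 17), -13), 2) = Pow(Add(17, -13), 2) = Pow(4, 2) = 16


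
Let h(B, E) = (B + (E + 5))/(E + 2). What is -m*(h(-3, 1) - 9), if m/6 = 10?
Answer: 480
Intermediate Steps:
m = 60 (m = 6*10 = 60)
h(B, E) = (5 + B + E)/(2 + E) (h(B, E) = (B + (5 + E))/(2 + E) = (5 + B + E)/(2 + E))
-m*(h(-3, 1) - 9) = -60*((5 - 3 + 1)/(2 + 1) - 9) = -60*(3/3 - 9) = -60*((1/3)*3 - 9) = -60*(1 - 9) = -60*(-8) = -1*(-480) = 480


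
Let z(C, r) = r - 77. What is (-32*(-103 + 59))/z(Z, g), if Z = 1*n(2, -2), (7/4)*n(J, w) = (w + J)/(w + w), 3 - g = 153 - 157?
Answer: -704/35 ≈ -20.114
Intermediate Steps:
g = 7 (g = 3 - (153 - 157) = 3 - 1*(-4) = 3 + 4 = 7)
n(J, w) = 2*(J + w)/(7*w) (n(J, w) = 4*((w + J)/(w + w))/7 = 4*((J + w)/((2*w)))/7 = 4*((J + w)*(1/(2*w)))/7 = 4*((J + w)/(2*w))/7 = 2*(J + w)/(7*w))
Z = 0 (Z = 1*((2/7)*(2 - 2)/(-2)) = 1*((2/7)*(-½)*0) = 1*0 = 0)
z(C, r) = -77 + r
(-32*(-103 + 59))/z(Z, g) = (-32*(-103 + 59))/(-77 + 7) = -32*(-44)/(-70) = 1408*(-1/70) = -704/35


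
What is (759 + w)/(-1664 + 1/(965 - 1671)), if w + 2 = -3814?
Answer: 719414/391595 ≈ 1.8371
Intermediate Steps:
w = -3816 (w = -2 - 3814 = -3816)
(759 + w)/(-1664 + 1/(965 - 1671)) = (759 - 3816)/(-1664 + 1/(965 - 1671)) = -3057/(-1664 + 1/(-706)) = -3057/(-1664 - 1/706) = -3057/(-1174785/706) = -3057*(-706/1174785) = 719414/391595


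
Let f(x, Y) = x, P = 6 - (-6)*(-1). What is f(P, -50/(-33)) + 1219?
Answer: 1219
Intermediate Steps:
P = 0 (P = 6 - 2*3 = 6 - 6 = 0)
f(P, -50/(-33)) + 1219 = 0 + 1219 = 1219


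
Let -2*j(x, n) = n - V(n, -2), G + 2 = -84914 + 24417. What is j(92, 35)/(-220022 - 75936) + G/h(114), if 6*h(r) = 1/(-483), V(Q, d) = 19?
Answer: 25944581247862/147979 ≈ 1.7533e+8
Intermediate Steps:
G = -60499 (G = -2 + (-84914 + 24417) = -2 - 60497 = -60499)
j(x, n) = 19/2 - n/2 (j(x, n) = -(n - 1*19)/2 = -(n - 19)/2 = -(-19 + n)/2 = 19/2 - n/2)
h(r) = -1/2898 (h(r) = (1/6)/(-483) = (1/6)*(-1/483) = -1/2898)
j(92, 35)/(-220022 - 75936) + G/h(114) = (19/2 - 1/2*35)/(-220022 - 75936) - 60499/(-1/2898) = (19/2 - 35/2)/(-295958) - 60499*(-2898) = -8*(-1/295958) + 175326102 = 4/147979 + 175326102 = 25944581247862/147979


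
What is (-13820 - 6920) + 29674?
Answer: 8934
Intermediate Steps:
(-13820 - 6920) + 29674 = -20740 + 29674 = 8934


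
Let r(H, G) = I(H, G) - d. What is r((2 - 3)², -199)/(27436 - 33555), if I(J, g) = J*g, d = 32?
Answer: 231/6119 ≈ 0.037751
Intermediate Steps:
r(H, G) = -32 + G*H (r(H, G) = H*G - 1*32 = G*H - 32 = -32 + G*H)
r((2 - 3)², -199)/(27436 - 33555) = (-32 - 199*(2 - 3)²)/(27436 - 33555) = (-32 - 199*(-1)²)/(-6119) = (-32 - 199*1)*(-1/6119) = (-32 - 199)*(-1/6119) = -231*(-1/6119) = 231/6119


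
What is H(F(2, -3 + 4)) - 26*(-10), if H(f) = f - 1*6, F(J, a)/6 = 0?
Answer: 254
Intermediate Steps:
F(J, a) = 0 (F(J, a) = 6*0 = 0)
H(f) = -6 + f (H(f) = f - 6 = -6 + f)
H(F(2, -3 + 4)) - 26*(-10) = (-6 + 0) - 26*(-10) = -6 + 260 = 254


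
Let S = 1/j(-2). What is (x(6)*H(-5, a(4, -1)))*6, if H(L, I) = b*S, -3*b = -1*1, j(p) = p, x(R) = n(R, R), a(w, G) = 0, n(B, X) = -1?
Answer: 1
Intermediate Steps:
x(R) = -1
b = 1/3 (b = -(-1)/3 = -1/3*(-1) = 1/3 ≈ 0.33333)
S = -1/2 (S = 1/(-2) = 1*(-1/2) = -1/2 ≈ -0.50000)
H(L, I) = -1/6 (H(L, I) = (1/3)*(-1/2) = -1/6)
(x(6)*H(-5, a(4, -1)))*6 = -1*(-1/6)*6 = (1/6)*6 = 1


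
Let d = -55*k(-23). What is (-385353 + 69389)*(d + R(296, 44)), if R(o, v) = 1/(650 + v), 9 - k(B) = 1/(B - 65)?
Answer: 108679846341/694 ≈ 1.5660e+8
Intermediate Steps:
k(B) = 9 - 1/(-65 + B) (k(B) = 9 - 1/(B - 65) = 9 - 1/(-65 + B))
d = -3965/8 (d = -55*(-586 + 9*(-23))/(-65 - 23) = -55*(-586 - 207)/(-88) = -(-5)*(-793)/8 = -55*793/88 = -3965/8 ≈ -495.63)
(-385353 + 69389)*(d + R(296, 44)) = (-385353 + 69389)*(-3965/8 + 1/(650 + 44)) = -315964*(-3965/8 + 1/694) = -315964*(-1375851/2776) = 108679846341/694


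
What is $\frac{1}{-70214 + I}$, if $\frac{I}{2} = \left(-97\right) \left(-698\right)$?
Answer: $\frac{1}{65198} \approx 1.5338 \cdot 10^{-5}$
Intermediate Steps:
$I = 135412$ ($I = 2 \left(\left(-97\right) \left(-698\right)\right) = 2 \cdot 67706 = 135412$)
$\frac{1}{-70214 + I} = \frac{1}{-70214 + 135412} = \frac{1}{65198}$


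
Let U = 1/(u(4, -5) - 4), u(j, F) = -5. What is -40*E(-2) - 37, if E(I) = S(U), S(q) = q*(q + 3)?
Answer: -1957/81 ≈ -24.160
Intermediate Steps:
U = -1/9 (U = 1/(-5 - 4) = 1/(-9) = -1/9 ≈ -0.11111)
S(q) = q*(3 + q)
E(I) = -26/81 (E(I) = -(3 - 1/9)/9 = -1/9*26/9 = -26/81)
-40*E(-2) - 37 = -40*(-26/81) - 37 = 1040/81 - 37 = -1957/81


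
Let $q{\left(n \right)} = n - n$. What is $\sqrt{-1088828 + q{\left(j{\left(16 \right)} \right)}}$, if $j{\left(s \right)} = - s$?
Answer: $2 i \sqrt{272207} \approx 1043.5 i$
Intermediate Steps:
$q{\left(n \right)} = 0$
$\sqrt{-1088828 + q{\left(j{\left(16 \right)} \right)}} = \sqrt{-1088828 + 0} = \sqrt{-1088828} = 2 i \sqrt{272207}$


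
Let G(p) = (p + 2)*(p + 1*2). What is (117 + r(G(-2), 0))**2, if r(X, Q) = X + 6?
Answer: 15129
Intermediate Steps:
G(p) = (2 + p)**2 (G(p) = (2 + p)*(p + 2) = (2 + p)*(2 + p) = (2 + p)**2)
r(X, Q) = 6 + X
(117 + r(G(-2), 0))**2 = (117 + (6 + (2 - 2)**2))**2 = (117 + (6 + 0**2))**2 = (117 + (6 + 0))**2 = (117 + 6)**2 = 123**2 = 15129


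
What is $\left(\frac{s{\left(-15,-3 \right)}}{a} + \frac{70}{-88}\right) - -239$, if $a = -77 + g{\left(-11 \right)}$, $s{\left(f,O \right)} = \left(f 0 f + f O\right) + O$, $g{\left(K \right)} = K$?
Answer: $\frac{2615}{11} \approx 237.73$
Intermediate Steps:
$s{\left(f,O \right)} = O + O f$ ($s{\left(f,O \right)} = \left(0 f + O f\right) + O = \left(0 + O f\right) + O = O f + O = O + O f$)
$a = -88$ ($a = -77 - 11 = -88$)
$\left(\frac{s{\left(-15,-3 \right)}}{a} + \frac{70}{-88}\right) - -239 = \left(\frac{\left(-3\right) \left(1 - 15\right)}{-88} + \frac{70}{-88}\right) - -239 = \left(\left(-3\right) \left(-14\right) \left(- \frac{1}{88}\right) + 70 \left(- \frac{1}{88}\right)\right) + 239 = \left(42 \left(- \frac{1}{88}\right) - \frac{35}{44}\right) + 239 = \left(- \frac{21}{44} - \frac{35}{44}\right) + 239 = - \frac{14}{11} + 239 = \frac{2615}{11}$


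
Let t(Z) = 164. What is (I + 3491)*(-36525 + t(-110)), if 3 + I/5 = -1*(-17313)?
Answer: -3273980801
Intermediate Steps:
I = 86550 (I = -15 + 5*(-1*(-17313)) = -15 + 5*17313 = -15 + 86565 = 86550)
(I + 3491)*(-36525 + t(-110)) = (86550 + 3491)*(-36525 + 164) = 90041*(-36361) = -3273980801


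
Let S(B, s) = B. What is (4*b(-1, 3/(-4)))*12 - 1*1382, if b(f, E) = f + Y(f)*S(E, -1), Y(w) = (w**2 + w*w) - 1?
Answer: -1466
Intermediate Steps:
Y(w) = -1 + 2*w**2 (Y(w) = (w**2 + w**2) - 1 = 2*w**2 - 1 = -1 + 2*w**2)
b(f, E) = f + E*(-1 + 2*f**2) (b(f, E) = f + (-1 + 2*f**2)*E = f + E*(-1 + 2*f**2))
(4*b(-1, 3/(-4)))*12 - 1*1382 = (4*(-1 + (3/(-4))*(-1 + 2*(-1)**2)))*12 - 1*1382 = (4*(-1 + (3*(-1/4))*(-1 + 2*1)))*12 - 1382 = (4*(-1 - 3*(-1 + 2)/4))*12 - 1382 = (4*(-1 - 3/4*1))*12 - 1382 = (4*(-1 - 3/4))*12 - 1382 = (4*(-7/4))*12 - 1382 = -7*12 - 1382 = -84 - 1382 = -1466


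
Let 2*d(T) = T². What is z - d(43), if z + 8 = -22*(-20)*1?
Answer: -985/2 ≈ -492.50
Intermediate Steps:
d(T) = T²/2
z = 432 (z = -8 - 22*(-20)*1 = -8 + 440*1 = -8 + 440 = 432)
z - d(43) = 432 - 43²/2 = 432 - 1849/2 = -985/2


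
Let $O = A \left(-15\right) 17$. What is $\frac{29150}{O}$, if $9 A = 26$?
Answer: $- \frac{8745}{221} \approx -39.57$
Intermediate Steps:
$A = \frac{26}{9}$ ($A = \frac{1}{9} \cdot 26 = \frac{26}{9} \approx 2.8889$)
$O = - \frac{2210}{3}$ ($O = \frac{26}{9} \left(-15\right) 17 = \left(- \frac{130}{3}\right) 17 = - \frac{2210}{3} \approx -736.67$)
$\frac{29150}{O} = \frac{29150}{- \frac{2210}{3}} = 29150 \left(- \frac{3}{2210}\right) = - \frac{8745}{221}$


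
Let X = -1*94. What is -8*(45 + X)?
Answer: 392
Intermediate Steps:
X = -94
-8*(45 + X) = -8*(45 - 94) = -8*(-49) = 392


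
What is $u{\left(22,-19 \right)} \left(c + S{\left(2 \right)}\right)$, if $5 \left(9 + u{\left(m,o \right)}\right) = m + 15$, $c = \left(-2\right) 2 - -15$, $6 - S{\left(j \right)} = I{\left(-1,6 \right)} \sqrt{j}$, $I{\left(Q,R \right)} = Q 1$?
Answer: $- \frac{136}{5} - \frac{8 \sqrt{2}}{5} \approx -29.463$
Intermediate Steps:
$I{\left(Q,R \right)} = Q$
$S{\left(j \right)} = 6 + \sqrt{j}$ ($S{\left(j \right)} = 6 - - \sqrt{j} = 6 + \sqrt{j}$)
$c = 11$ ($c = -4 + 15 = 11$)
$u{\left(m,o \right)} = -6 + \frac{m}{5}$ ($u{\left(m,o \right)} = -9 + \frac{m + 15}{5} = -9 + \frac{15 + m}{5} = -9 + \left(3 + \frac{m}{5}\right) = -6 + \frac{m}{5}$)
$u{\left(22,-19 \right)} \left(c + S{\left(2 \right)}\right) = \left(-6 + \frac{1}{5} \cdot 22\right) \left(11 + \left(6 + \sqrt{2}\right)\right) = \left(-6 + \frac{22}{5}\right) \left(17 + \sqrt{2}\right) = - \frac{8 \left(17 + \sqrt{2}\right)}{5} = - \frac{136}{5} - \frac{8 \sqrt{2}}{5}$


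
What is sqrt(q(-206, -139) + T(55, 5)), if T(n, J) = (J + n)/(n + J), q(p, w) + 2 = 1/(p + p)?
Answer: I*sqrt(42539)/206 ≈ 1.0012*I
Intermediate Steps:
q(p, w) = -2 + 1/(2*p) (q(p, w) = -2 + 1/(p + p) = -2 + 1/(2*p))
T(n, J) = 1 (T(n, J) = (J + n)/(J + n) = 1)
sqrt(q(-206, -139) + T(55, 5)) = sqrt((-2 + (1/2)/(-206)) + 1) = sqrt((-2 + (1/2)*(-1/206)) + 1) = sqrt((-2 - 1/412) + 1) = sqrt(-825/412 + 1) = sqrt(-413/412) = I*sqrt(42539)/206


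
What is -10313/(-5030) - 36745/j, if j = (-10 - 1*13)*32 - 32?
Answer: 96373867/1931520 ≈ 49.895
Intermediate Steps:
j = -768 (j = (-10 - 13)*32 - 32 = -23*32 - 32 = -736 - 32 = -768)
-10313/(-5030) - 36745/j = -10313/(-5030) - 36745/(-768) = -10313*(-1/5030) - 36745*(-1/768) = 10313/5030 + 36745/768 = 96373867/1931520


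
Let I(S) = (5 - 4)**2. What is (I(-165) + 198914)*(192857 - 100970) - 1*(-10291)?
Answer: 18277712896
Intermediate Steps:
I(S) = 1 (I(S) = 1**2 = 1)
(I(-165) + 198914)*(192857 - 100970) - 1*(-10291) = (1 + 198914)*(192857 - 100970) - 1*(-10291) = 198915*91887 + 10291 = 18277702605 + 10291 = 18277712896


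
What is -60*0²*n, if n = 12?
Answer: 0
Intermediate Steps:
-60*0²*n = -60*0²*12 = -0*12 = -60*0 = 0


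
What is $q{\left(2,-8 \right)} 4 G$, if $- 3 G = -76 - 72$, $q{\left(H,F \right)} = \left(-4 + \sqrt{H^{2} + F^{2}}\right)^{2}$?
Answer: $16576 - \frac{9472 \sqrt{17}}{3} \approx 3558.0$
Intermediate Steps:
$q{\left(H,F \right)} = \left(-4 + \sqrt{F^{2} + H^{2}}\right)^{2}$
$G = \frac{148}{3}$ ($G = - \frac{-76 - 72}{3} = \left(- \frac{1}{3}\right) \left(-148\right) = \frac{148}{3} \approx 49.333$)
$q{\left(2,-8 \right)} 4 G = \left(-4 + \sqrt{\left(-8\right)^{2} + 2^{2}}\right)^{2} \cdot 4 \cdot \frac{148}{3} = \left(-4 + \sqrt{64 + 4}\right)^{2} \cdot 4 \cdot \frac{148}{3} = \left(-4 + \sqrt{68}\right)^{2} \cdot 4 \cdot \frac{148}{3} = \left(-4 + 2 \sqrt{17}\right)^{2} \cdot 4 \cdot \frac{148}{3} = 4 \left(-4 + 2 \sqrt{17}\right)^{2} \cdot \frac{148}{3} = \frac{592 \left(-4 + 2 \sqrt{17}\right)^{2}}{3}$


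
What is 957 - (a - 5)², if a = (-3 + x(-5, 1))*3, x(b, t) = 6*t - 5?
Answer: 836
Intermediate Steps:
x(b, t) = -5 + 6*t
a = -6 (a = (-3 + (-5 + 6*1))*3 = (-3 + (-5 + 6))*3 = (-3 + 1)*3 = -2*3 = -6)
957 - (a - 5)² = 957 - (-6 - 5)² = 957 - 1*(-11)² = 957 - 1*121 = 957 - 121 = 836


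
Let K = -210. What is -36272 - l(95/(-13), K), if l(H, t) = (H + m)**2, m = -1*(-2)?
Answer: -6134729/169 ≈ -36300.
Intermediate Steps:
m = 2
l(H, t) = (2 + H)**2 (l(H, t) = (H + 2)**2 = (2 + H)**2)
-36272 - l(95/(-13), K) = -36272 - (2 + 95/(-13))**2 = -36272 - (2 + 95*(-1/13))**2 = -36272 - (2 - 95/13)**2 = -36272 - (-69/13)**2 = -36272 - 1*4761/169 = -36272 - 4761/169 = -6134729/169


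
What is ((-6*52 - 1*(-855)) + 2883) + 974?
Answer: 4400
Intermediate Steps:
((-6*52 - 1*(-855)) + 2883) + 974 = ((-312 + 855) + 2883) + 974 = (543 + 2883) + 974 = 3426 + 974 = 4400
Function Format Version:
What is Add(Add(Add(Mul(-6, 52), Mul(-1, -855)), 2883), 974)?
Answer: 4400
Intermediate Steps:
Add(Add(Add(Mul(-6, 52), Mul(-1, -855)), 2883), 974) = Add(Add(Add(-312, 855), 2883), 974) = Add(Add(543, 2883), 974) = Add(3426, 974) = 4400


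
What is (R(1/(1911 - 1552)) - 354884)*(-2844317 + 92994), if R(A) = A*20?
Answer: 350527728613528/359 ≈ 9.7640e+11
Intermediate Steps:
R(A) = 20*A
(R(1/(1911 - 1552)) - 354884)*(-2844317 + 92994) = (20/(1911 - 1552) - 354884)*(-2844317 + 92994) = (20/359 - 354884)*(-2751323) = -127403336/359*(-2751323) = 350527728613528/359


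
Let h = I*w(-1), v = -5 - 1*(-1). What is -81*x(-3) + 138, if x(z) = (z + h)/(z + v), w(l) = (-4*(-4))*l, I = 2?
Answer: -267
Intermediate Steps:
v = -4 (v = -5 + 1 = -4)
w(l) = 16*l
h = -32 (h = 2*(16*(-1)) = 2*(-16) = -32)
x(z) = (-32 + z)/(-4 + z) (x(z) = (z - 32)/(z - 4) = (-32 + z)/(-4 + z))
-81*x(-3) + 138 = -81*(-32 - 3)/(-4 - 3) + 138 = -81*(-35)/(-7) + 138 = -(-81)*(-35)/7 + 138 = -81*5 + 138 = -405 + 138 = -267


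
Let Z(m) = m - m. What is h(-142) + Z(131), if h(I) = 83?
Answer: 83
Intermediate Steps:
Z(m) = 0
h(-142) + Z(131) = 83 + 0 = 83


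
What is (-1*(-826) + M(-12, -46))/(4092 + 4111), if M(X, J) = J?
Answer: 60/631 ≈ 0.095087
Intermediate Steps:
(-1*(-826) + M(-12, -46))/(4092 + 4111) = (-1*(-826) - 46)/(4092 + 4111) = (826 - 46)/8203 = 780*(1/8203) = 60/631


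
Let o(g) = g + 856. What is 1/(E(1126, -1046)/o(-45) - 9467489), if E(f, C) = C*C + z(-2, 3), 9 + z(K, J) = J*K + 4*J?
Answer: -811/7677039466 ≈ -1.0564e-7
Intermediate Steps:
z(K, J) = -9 + 4*J + J*K (z(K, J) = -9 + (J*K + 4*J) = -9 + (4*J + J*K) = -9 + 4*J + J*K)
o(g) = 856 + g
E(f, C) = -3 + C² (E(f, C) = C*C + (-9 + 4*3 + 3*(-2)) = C² + (-9 + 12 - 6) = C² - 3 = -3 + C²)
1/(E(1126, -1046)/o(-45) - 9467489) = 1/((-3 + (-1046)²)/(856 - 45) - 9467489) = 1/((-3 + 1094116)/811 - 9467489) = 1/(1094113*(1/811) - 9467489) = 1/(1094113/811 - 9467489) = 1/(-7677039466/811) = -811/7677039466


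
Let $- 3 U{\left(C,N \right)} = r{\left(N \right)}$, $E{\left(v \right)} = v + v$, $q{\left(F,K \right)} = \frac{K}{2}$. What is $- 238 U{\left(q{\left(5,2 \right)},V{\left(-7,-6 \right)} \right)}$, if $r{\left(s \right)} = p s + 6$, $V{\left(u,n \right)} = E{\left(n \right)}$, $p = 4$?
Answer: $-3332$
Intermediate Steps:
$q{\left(F,K \right)} = \frac{K}{2}$ ($q{\left(F,K \right)} = K \frac{1}{2} = \frac{K}{2}$)
$E{\left(v \right)} = 2 v$
$V{\left(u,n \right)} = 2 n$
$r{\left(s \right)} = 6 + 4 s$ ($r{\left(s \right)} = 4 s + 6 = 6 + 4 s$)
$U{\left(C,N \right)} = -2 - \frac{4 N}{3}$ ($U{\left(C,N \right)} = - \frac{6 + 4 N}{3} = -2 - \frac{4 N}{3}$)
$- 238 U{\left(q{\left(5,2 \right)},V{\left(-7,-6 \right)} \right)} = - 238 \left(-2 - \frac{4 \cdot 2 \left(-6\right)}{3}\right) = - 238 \left(-2 - -16\right) = - 238 \left(-2 + 16\right) = \left(-238\right) 14 = -3332$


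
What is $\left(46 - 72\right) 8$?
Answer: $-208$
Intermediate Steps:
$\left(46 - 72\right) 8 = \left(-26\right) 8 = -208$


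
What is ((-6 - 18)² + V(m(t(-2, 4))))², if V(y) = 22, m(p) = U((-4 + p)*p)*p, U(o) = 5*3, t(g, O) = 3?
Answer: 357604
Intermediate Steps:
U(o) = 15
m(p) = 15*p
((-6 - 18)² + V(m(t(-2, 4))))² = ((-6 - 18)² + 22)² = ((-24)² + 22)² = (576 + 22)² = 598² = 357604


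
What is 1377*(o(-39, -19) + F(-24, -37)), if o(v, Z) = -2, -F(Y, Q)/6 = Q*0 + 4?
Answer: -35802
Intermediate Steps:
F(Y, Q) = -24 (F(Y, Q) = -6*(Q*0 + 4) = -6*(0 + 4) = -6*4 = -24)
1377*(o(-39, -19) + F(-24, -37)) = 1377*(-2 - 24) = 1377*(-26) = -35802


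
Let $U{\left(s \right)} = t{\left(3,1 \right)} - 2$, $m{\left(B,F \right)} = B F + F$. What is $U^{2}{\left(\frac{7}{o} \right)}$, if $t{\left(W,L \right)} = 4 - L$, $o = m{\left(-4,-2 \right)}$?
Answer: $1$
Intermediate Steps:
$m{\left(B,F \right)} = F + B F$
$o = 6$ ($o = - 2 \left(1 - 4\right) = \left(-2\right) \left(-3\right) = 6$)
$U{\left(s \right)} = 1$ ($U{\left(s \right)} = \left(4 - 1\right) - 2 = 3 - 2 = 1$)
$U^{2}{\left(\frac{7}{o} \right)} = 1^{2} = 1$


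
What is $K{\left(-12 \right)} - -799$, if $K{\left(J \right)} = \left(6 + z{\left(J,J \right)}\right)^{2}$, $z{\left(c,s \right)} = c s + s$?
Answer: $19843$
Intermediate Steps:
$z{\left(c,s \right)} = s + c s$
$K{\left(J \right)} = \left(6 + J \left(1 + J\right)\right)^{2}$
$K{\left(-12 \right)} - -799 = \left(6 - 12 \left(1 - 12\right)\right)^{2} - -799 = \left(6 - -132\right)^{2} + 799 = \left(6 + 132\right)^{2} + 799 = 138^{2} + 799 = 19044 + 799 = 19843$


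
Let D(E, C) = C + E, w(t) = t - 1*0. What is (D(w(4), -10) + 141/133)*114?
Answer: -3942/7 ≈ -563.14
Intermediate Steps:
w(t) = t (w(t) = t + 0 = t)
(D(w(4), -10) + 141/133)*114 = ((-10 + 4) + 141/133)*114 = (-6 + 141*(1/133))*114 = (-6 + 141/133)*114 = -657/133*114 = -3942/7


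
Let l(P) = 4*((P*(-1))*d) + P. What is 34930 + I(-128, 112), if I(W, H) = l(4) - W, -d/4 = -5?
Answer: 34742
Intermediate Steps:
d = 20 (d = -4*(-5) = 20)
l(P) = -79*P (l(P) = 4*((P*(-1))*20) + P = 4*(-P*20) + P = 4*(-20*P) + P = -80*P + P = -79*P)
I(W, H) = -316 - W (I(W, H) = -79*4 - W = -316 - W)
34930 + I(-128, 112) = 34930 + (-316 - 1*(-128)) = 34930 + (-316 + 128) = 34930 - 188 = 34742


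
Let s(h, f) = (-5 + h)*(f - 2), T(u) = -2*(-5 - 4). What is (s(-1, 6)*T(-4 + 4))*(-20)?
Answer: 8640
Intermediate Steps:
T(u) = 18 (T(u) = -2*(-9) = 18)
s(h, f) = (-5 + h)*(-2 + f)
(s(-1, 6)*T(-4 + 4))*(-20) = ((10 - 5*6 - 2*(-1) + 6*(-1))*18)*(-20) = ((10 - 30 + 2 - 6)*18)*(-20) = -24*18*(-20) = -432*(-20) = 8640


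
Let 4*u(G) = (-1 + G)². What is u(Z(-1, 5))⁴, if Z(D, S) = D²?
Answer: 0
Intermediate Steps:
u(G) = (-1 + G)²/4
u(Z(-1, 5))⁴ = ((-1 + (-1)²)²/4)⁴ = ((-1 + 1)²/4)⁴ = ((¼)*0²)⁴ = ((¼)*0)⁴ = 0⁴ = 0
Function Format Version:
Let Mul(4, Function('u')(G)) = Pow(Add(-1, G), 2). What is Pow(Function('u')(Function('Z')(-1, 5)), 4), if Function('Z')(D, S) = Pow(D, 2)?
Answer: 0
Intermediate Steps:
Function('u')(G) = Mul(Rational(1, 4), Pow(Add(-1, G), 2))
Pow(Function('u')(Function('Z')(-1, 5)), 4) = Pow(Mul(Rational(1, 4), Pow(Add(-1, Pow(-1, 2)), 2)), 4) = Pow(Mul(Rational(1, 4), Pow(Add(-1, 1), 2)), 4) = Pow(Mul(Rational(1, 4), Pow(0, 2)), 4) = Pow(Mul(Rational(1, 4), 0), 4) = Pow(0, 4) = 0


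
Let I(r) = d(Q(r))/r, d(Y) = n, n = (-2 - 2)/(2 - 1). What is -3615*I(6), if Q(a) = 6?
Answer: 2410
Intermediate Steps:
n = -4 (n = -4/1 = -4*1 = -4)
d(Y) = -4
I(r) = -4/r
-3615*I(6) = -(-14460)/6 = -3615*(-⅔) = 2410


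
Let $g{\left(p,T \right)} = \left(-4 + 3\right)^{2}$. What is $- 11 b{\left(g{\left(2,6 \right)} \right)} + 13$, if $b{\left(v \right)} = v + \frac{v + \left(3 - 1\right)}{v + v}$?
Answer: $- \frac{29}{2} \approx -14.5$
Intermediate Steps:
$g{\left(p,T \right)} = 1$ ($g{\left(p,T \right)} = \left(-1\right)^{2} = 1$)
$b{\left(v \right)} = v + \frac{2 + v}{2 v}$ ($b{\left(v \right)} = v + \frac{v + \left(3 - 1\right)}{2 v} = v + \left(v + 2\right) \frac{1}{2 v} = v + \left(2 + v\right) \frac{1}{2 v} = v + \frac{2 + v}{2 v}$)
$- 11 b{\left(g{\left(2,6 \right)} \right)} + 13 = - 11 \left(\frac{1}{2} + 1 + 1^{-1}\right) + 13 = - 11 \left(\frac{1}{2} + 1 + 1\right) + 13 = \left(-11\right) \frac{5}{2} + 13 = - \frac{55}{2} + 13 = - \frac{29}{2}$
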